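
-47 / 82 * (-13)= 611 / 82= 7.45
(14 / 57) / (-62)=-0.00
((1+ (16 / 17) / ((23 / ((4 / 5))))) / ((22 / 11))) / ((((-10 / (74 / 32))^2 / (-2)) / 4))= -2764011 / 12512000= -0.22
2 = 2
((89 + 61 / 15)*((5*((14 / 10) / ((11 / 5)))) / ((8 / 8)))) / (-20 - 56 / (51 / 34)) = -5.16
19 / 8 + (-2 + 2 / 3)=25 / 24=1.04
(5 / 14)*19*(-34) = -1615 / 7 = -230.71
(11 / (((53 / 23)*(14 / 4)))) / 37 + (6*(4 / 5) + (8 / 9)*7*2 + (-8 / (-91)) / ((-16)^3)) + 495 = 2106250157387 / 4111511040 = 512.28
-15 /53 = -0.28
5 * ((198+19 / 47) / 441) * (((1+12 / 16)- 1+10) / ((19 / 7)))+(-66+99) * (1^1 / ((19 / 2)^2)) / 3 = 38613761 / 4275684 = 9.03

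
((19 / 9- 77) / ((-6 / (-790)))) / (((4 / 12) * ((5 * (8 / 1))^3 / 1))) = -26623 / 57600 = -0.46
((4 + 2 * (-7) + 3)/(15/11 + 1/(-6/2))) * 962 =-111111/17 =-6535.94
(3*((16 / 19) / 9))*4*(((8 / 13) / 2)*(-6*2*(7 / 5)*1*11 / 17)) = -78848 / 20995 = -3.76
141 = 141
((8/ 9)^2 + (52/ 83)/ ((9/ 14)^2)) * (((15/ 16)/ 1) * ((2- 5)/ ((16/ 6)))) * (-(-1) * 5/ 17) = -475/ 664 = -0.72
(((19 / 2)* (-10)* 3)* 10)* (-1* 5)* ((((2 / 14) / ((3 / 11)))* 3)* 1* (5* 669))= 524328750 / 7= 74904107.14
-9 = -9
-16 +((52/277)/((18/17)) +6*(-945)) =-14174756/2493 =-5685.82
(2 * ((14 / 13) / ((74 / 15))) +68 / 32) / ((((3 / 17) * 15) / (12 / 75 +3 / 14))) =0.36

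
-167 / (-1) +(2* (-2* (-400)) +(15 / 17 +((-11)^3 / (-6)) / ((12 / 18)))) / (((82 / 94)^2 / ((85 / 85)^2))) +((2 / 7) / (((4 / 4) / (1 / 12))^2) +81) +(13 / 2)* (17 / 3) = 992676367 / 351288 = 2825.82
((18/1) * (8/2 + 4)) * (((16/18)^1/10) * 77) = 4928/5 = 985.60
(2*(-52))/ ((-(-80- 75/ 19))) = -1976/ 1595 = -1.24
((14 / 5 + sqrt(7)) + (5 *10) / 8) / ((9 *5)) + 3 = sqrt(7) / 45 + 2881 / 900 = 3.26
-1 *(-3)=3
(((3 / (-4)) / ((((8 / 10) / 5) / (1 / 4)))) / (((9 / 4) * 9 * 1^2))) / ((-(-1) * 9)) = -25 / 3888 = -0.01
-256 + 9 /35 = -8951 /35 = -255.74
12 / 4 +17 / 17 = 4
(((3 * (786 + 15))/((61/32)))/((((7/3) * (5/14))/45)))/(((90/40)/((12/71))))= 22146048/4331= 5113.38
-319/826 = -0.39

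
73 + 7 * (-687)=-4736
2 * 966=1932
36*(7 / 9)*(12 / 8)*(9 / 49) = 54 / 7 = 7.71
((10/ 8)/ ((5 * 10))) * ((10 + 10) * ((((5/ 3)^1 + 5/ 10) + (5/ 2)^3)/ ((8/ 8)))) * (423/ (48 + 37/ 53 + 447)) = 3190971/ 420352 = 7.59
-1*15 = -15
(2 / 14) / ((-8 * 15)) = -1 / 840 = -0.00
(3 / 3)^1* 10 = 10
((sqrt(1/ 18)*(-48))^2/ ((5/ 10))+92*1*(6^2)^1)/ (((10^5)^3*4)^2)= 223/ 1000000000000000000000000000000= 0.00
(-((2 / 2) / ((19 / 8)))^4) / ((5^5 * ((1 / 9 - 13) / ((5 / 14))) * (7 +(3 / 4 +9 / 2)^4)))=1179648 / 3245271379686875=0.00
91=91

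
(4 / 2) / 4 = 1 / 2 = 0.50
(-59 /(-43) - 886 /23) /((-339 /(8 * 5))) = 489880 /111757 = 4.38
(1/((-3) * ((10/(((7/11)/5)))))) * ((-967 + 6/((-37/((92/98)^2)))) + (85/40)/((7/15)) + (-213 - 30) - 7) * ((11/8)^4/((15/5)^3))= 0.68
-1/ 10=-0.10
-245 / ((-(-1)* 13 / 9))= -2205 / 13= -169.62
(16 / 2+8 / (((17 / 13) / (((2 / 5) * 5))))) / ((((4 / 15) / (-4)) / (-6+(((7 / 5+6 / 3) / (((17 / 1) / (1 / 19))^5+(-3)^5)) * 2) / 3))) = 6802892072855269 / 3735438153700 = 1821.18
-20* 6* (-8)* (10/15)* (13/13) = 640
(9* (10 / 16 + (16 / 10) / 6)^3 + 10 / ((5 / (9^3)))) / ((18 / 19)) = 5342059817 / 3456000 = 1545.73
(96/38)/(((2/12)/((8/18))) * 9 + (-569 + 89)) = -128/24149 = -0.01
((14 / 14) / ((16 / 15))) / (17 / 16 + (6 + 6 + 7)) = 5 / 107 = 0.05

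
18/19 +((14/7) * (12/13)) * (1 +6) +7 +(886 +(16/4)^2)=227949/247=922.87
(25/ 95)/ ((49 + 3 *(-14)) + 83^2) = 5/ 131024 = 0.00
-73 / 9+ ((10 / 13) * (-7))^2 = 31763 / 1521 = 20.88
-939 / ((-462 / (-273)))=-12207 / 22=-554.86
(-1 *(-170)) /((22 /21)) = 162.27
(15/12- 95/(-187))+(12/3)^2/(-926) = 602861/346324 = 1.74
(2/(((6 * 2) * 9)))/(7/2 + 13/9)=1/267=0.00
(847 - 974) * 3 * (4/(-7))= 1524/7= 217.71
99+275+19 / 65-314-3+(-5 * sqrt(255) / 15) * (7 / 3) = 3724 / 65-7 * sqrt(255) / 9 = 44.87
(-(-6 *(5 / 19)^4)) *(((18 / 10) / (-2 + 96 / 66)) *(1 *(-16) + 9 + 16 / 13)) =928125 / 1694173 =0.55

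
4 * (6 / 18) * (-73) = -292 / 3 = -97.33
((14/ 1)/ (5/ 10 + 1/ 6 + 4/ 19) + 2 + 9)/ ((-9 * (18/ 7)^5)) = -5663959/ 212576400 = -0.03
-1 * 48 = -48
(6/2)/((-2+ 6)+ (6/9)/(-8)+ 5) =36/107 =0.34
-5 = -5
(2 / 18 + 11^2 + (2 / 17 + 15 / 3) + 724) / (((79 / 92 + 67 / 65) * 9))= 777908300 / 15558723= 50.00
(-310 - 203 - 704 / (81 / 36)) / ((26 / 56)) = -208124 / 117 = -1778.84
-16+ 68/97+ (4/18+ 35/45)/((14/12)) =-9806/679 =-14.44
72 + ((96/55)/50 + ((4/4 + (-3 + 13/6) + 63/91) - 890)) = -87634631/107250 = -817.11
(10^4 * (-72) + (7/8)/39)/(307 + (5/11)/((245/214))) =-121080956227/51694344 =-2342.25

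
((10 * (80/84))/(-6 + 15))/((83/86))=17200/15687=1.10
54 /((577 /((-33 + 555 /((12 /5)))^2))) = 16978923 /4616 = 3678.28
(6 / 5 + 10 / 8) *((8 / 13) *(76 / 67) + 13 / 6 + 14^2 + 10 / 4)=12891067 / 26130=493.34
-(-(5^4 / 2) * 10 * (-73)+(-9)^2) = -228206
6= 6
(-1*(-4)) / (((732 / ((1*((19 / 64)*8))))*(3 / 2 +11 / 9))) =57 / 11956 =0.00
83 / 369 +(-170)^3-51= -1812915736 / 369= -4913050.78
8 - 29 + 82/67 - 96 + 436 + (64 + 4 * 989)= 290795/67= 4340.22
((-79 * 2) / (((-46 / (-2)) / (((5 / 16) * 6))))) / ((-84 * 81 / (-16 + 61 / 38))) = -216065 / 7928928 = -0.03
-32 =-32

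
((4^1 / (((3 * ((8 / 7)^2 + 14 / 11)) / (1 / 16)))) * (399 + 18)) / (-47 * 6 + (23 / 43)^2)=-996611 / 20835560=-0.05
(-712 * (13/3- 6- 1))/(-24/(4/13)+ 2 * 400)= 2848/1083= 2.63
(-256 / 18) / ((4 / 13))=-416 / 9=-46.22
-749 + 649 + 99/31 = -3001/31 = -96.81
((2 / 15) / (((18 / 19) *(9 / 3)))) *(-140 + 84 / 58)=-76342 / 11745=-6.50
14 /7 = 2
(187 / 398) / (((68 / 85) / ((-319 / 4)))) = -298265 / 6368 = -46.84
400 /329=1.22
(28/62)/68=7/1054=0.01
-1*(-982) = 982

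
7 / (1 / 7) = 49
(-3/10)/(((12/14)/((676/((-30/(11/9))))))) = 13013/1350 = 9.64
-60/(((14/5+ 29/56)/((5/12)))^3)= -857500000/7215885801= -0.12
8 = 8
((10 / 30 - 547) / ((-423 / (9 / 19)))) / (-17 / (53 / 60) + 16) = -21730 / 115197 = -0.19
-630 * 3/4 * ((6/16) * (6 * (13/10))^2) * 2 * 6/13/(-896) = 28431/2560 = 11.11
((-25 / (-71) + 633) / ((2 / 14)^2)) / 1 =2203432 / 71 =31034.25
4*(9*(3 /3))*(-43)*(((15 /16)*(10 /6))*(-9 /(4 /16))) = 87075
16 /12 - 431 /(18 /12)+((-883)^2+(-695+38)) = 778746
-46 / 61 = -0.75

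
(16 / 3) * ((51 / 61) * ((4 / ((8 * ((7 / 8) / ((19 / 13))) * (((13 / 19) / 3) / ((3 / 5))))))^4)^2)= 221333180833854444442054618531233792 / 91404552490696900064521523828125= 2421.47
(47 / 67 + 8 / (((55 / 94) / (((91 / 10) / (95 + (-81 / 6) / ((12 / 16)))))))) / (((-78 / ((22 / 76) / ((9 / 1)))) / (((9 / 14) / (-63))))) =156557 / 16055839800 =0.00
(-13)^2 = 169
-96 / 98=-48 / 49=-0.98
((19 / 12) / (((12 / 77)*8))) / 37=1463 / 42624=0.03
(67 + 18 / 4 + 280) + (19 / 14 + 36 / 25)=354.30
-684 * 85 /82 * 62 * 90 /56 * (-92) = 1865421900 /287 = 6499727.87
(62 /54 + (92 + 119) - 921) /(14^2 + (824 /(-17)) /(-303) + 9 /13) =-427201619 /118636371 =-3.60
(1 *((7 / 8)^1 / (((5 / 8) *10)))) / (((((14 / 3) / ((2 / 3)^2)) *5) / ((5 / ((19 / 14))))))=14 / 1425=0.01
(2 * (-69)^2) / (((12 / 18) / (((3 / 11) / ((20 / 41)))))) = 1756809 / 220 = 7985.50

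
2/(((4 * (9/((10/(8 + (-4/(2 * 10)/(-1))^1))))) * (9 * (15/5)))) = 25/9963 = 0.00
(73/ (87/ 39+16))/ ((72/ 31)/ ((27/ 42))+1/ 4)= 117676/ 113523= 1.04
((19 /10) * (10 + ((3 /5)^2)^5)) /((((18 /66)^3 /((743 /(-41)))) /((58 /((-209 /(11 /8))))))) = 2802382629793043 /432421875000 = 6480.67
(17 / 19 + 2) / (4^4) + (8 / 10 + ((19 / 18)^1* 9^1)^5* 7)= 13172866411 / 24320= 541647.47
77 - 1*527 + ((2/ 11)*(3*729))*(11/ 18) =-207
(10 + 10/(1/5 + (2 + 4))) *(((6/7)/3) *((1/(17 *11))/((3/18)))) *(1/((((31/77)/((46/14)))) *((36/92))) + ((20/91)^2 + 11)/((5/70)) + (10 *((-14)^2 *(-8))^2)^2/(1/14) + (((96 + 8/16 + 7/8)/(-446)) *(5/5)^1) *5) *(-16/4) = -1195934263856539450786203000/331858267741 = -3603750094874570.75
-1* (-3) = 3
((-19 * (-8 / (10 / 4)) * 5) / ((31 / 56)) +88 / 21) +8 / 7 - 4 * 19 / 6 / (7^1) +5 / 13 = 4680629 / 8463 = 553.07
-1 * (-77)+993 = 1070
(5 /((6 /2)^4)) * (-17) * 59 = -5015 /81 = -61.91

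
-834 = -834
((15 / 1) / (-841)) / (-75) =1 / 4205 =0.00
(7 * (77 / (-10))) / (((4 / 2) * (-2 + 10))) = -539 / 160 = -3.37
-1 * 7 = -7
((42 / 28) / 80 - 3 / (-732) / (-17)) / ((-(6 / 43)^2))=-5678279 / 5973120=-0.95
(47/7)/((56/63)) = 423/56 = 7.55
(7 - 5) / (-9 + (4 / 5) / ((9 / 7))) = -90 / 377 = -0.24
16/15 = 1.07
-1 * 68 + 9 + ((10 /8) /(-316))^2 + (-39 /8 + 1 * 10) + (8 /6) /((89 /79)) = -22477379213 /426584832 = -52.69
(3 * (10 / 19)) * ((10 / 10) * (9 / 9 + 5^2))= 780 / 19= 41.05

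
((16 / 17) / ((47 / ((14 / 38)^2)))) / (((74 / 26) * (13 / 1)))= 784 / 10672243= 0.00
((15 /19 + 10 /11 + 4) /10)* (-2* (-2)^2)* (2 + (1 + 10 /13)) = -233436 /13585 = -17.18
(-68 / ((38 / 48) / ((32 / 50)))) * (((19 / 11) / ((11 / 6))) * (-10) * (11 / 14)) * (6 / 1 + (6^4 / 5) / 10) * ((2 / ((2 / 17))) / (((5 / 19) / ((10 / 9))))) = 1281994752 / 1375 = 932359.82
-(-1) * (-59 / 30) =-59 / 30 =-1.97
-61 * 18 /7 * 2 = -2196 /7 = -313.71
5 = 5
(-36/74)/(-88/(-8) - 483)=9/8732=0.00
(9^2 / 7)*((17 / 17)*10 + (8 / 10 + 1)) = 4779 / 35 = 136.54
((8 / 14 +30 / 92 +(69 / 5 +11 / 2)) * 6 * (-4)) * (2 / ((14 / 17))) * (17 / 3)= -37590808 / 5635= -6670.95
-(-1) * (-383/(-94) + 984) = 92879/94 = 988.07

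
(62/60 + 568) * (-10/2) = -17071/6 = -2845.17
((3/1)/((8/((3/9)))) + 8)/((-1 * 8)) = -65/64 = -1.02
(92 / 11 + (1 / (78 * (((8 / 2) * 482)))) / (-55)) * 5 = 69176639 / 1654224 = 41.82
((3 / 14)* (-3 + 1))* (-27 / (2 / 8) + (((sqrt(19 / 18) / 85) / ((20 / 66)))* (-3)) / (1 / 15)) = 297* sqrt(38) / 2380 + 324 / 7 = 47.05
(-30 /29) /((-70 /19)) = 57 /203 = 0.28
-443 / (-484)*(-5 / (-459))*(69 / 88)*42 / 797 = 0.00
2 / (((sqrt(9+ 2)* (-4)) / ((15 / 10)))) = -3* sqrt(11) / 44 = -0.23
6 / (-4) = -3 / 2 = -1.50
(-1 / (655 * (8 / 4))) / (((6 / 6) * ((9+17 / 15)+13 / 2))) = -3 / 65369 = -0.00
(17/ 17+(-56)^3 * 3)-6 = -526853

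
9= 9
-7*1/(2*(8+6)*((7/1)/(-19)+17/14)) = -133/450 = -0.30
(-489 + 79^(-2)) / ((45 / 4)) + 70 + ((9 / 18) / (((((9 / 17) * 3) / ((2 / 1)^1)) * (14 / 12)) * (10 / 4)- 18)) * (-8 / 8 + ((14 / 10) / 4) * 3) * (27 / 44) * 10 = 26.52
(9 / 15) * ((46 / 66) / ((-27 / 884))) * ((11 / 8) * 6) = -5083 / 45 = -112.96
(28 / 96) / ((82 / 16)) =0.06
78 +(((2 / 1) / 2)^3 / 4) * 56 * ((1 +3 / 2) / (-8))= 589 / 8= 73.62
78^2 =6084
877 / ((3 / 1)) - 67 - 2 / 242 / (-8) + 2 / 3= 218769 / 968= 226.00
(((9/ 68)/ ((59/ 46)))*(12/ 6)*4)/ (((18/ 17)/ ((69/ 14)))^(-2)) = 254016/ 6666941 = 0.04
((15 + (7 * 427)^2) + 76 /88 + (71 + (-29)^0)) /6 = 196552595 /132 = 1489034.81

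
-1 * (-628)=628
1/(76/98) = 49/38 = 1.29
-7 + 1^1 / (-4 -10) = -99 / 14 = -7.07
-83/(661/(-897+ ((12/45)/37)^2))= 22932767947/203604525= 112.63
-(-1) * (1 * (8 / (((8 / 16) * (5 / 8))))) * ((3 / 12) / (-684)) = -8 / 855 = -0.01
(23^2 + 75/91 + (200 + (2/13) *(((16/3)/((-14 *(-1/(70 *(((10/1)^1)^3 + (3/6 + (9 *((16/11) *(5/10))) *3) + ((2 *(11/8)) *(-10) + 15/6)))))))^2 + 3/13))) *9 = 139574104617536/143143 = 975067622.01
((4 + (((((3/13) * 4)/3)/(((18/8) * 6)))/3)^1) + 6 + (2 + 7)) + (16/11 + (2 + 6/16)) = 2116181/92664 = 22.84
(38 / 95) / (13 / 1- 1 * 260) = -2 / 1235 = -0.00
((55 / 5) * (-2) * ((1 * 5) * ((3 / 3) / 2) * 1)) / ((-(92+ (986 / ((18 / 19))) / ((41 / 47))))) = 20295 / 474197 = 0.04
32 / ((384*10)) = 1 / 120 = 0.01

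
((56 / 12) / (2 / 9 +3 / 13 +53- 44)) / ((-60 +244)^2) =39 / 2674624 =0.00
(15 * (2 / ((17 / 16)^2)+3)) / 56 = 2955 / 2312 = 1.28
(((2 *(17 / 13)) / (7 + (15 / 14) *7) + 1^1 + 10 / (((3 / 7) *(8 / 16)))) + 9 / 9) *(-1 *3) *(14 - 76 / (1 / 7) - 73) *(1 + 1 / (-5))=69284.64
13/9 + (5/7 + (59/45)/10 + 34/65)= 115189/40950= 2.81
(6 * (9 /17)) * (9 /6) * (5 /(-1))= -405 /17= -23.82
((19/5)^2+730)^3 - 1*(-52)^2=6446237183131/15625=412559179.72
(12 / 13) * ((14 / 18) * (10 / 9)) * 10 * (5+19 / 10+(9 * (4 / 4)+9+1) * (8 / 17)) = 754040 / 5967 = 126.37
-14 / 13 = -1.08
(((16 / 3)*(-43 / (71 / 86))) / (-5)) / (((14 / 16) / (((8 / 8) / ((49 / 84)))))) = 1893376 / 17395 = 108.85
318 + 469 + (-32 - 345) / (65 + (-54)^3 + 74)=4269488 / 5425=787.00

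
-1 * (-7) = 7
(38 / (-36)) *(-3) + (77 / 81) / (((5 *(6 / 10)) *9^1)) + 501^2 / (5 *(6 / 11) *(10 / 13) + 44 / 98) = 1923270924962 / 19514601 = 98555.48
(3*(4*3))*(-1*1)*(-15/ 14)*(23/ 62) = 3105/ 217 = 14.31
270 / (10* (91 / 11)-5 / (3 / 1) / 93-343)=-414315 / 399416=-1.04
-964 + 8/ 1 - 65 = -1021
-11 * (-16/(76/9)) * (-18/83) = -7128/1577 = -4.52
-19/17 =-1.12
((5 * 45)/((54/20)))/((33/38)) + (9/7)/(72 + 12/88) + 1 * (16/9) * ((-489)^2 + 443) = 52055250542/122199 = 425987.53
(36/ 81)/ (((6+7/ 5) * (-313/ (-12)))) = 80/ 34743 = 0.00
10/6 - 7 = -5.33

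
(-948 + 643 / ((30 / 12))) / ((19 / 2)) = -72.72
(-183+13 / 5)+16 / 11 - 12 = -190.95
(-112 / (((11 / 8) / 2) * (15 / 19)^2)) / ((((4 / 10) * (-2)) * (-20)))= -40432 / 2475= -16.34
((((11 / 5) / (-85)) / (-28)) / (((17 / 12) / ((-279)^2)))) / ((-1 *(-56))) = 2568753 / 2832200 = 0.91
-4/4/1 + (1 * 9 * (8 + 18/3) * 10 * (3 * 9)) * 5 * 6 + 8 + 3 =1020610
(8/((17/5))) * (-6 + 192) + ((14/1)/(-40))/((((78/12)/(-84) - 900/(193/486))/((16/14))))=2733669477216/6246285265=437.65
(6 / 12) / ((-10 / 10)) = -1 / 2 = -0.50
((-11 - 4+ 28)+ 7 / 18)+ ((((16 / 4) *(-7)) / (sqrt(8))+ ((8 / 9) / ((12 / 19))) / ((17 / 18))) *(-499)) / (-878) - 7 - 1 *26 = -2520667 / 134334 - 3493 *sqrt(2) / 878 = -24.39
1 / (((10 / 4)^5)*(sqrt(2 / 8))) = 64 / 3125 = 0.02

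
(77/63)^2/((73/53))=6413/5913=1.08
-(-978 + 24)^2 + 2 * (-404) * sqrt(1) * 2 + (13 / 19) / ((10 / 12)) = -86614462 / 95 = -911731.18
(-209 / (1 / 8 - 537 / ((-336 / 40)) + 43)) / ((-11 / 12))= 2.13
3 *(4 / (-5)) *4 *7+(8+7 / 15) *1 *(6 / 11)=-3442 / 55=-62.58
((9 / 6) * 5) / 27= 5 / 18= 0.28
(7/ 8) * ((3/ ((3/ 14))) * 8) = 98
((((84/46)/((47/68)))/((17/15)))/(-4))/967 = -0.00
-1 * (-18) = 18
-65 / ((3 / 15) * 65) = -5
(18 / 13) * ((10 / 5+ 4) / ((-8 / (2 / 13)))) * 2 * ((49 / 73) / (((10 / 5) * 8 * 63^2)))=-1 / 296088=-0.00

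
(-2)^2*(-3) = -12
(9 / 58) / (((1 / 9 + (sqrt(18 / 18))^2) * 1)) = 81 / 580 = 0.14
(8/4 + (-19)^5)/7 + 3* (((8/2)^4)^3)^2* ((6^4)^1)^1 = 7660622966154737599/7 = 1094374709450676799.86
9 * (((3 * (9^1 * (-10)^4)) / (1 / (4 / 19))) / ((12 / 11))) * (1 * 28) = 249480000 / 19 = 13130526.32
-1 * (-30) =30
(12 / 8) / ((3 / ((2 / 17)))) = 1 / 17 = 0.06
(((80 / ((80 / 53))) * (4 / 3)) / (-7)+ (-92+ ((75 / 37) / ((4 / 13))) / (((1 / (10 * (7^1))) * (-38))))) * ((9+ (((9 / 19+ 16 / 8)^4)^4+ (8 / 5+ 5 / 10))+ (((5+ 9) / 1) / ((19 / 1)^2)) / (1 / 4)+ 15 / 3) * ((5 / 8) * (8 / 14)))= -38246075434670203087970467277727883 / 476925185911864625429155536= -80193029.36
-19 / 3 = -6.33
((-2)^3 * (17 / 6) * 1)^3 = -314432 / 27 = -11645.63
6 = 6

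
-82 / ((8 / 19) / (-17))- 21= 13159 / 4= 3289.75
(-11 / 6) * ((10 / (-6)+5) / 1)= -55 / 9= -6.11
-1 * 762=-762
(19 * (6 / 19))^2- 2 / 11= 394 / 11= 35.82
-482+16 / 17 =-8178 / 17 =-481.06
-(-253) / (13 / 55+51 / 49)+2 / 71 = 48417169 / 244382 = 198.12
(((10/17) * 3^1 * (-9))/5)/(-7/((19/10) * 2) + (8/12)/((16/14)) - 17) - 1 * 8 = -7.83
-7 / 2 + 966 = 1925 / 2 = 962.50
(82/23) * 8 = 656/23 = 28.52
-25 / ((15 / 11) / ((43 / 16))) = -49.27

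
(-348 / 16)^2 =7569 / 16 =473.06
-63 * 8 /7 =-72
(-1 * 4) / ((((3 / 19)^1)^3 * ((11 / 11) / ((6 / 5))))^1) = -54872 / 45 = -1219.38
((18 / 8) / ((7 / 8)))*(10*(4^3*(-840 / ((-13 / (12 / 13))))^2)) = 167215104000 / 28561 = 5854665.59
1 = 1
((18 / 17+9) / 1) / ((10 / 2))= 171 / 85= 2.01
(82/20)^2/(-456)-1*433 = -19746481/45600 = -433.04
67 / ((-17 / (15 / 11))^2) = 15075 / 34969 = 0.43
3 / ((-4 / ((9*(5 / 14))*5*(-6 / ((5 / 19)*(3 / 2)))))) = 183.21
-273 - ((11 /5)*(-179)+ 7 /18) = 10837 /90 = 120.41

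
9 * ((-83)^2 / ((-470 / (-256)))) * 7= 55552896 / 235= 236395.30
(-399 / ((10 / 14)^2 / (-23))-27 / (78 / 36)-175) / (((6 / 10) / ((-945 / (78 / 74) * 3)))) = -13484424744 / 169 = -79789495.53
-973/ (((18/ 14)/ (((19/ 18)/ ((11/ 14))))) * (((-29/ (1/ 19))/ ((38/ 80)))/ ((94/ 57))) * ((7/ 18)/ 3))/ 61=320117/ 1751310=0.18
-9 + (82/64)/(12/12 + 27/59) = -22349/2752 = -8.12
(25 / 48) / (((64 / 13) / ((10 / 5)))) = 325 / 1536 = 0.21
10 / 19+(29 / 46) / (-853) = 391829 / 745522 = 0.53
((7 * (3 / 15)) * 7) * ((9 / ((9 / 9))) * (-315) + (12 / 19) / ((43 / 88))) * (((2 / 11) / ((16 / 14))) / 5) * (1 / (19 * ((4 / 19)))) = -220.90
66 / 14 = 33 / 7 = 4.71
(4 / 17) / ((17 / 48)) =192 / 289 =0.66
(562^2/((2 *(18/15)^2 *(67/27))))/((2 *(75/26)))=1026493/134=7660.40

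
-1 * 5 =-5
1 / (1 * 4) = 1 / 4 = 0.25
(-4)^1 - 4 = -8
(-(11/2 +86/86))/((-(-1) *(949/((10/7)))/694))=-3470/511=-6.79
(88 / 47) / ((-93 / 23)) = -2024 / 4371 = -0.46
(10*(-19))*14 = -2660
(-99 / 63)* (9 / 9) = -11 / 7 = -1.57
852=852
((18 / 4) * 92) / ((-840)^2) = 23 / 39200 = 0.00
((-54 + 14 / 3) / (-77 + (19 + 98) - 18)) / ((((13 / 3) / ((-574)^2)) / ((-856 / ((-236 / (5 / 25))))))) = -5217581936 / 42185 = -123683.35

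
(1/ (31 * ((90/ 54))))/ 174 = 1/ 8990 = 0.00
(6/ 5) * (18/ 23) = 108/ 115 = 0.94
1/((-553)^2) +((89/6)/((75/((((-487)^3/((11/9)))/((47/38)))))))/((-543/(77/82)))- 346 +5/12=275046383739637891/10666220368300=25786.68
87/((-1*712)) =-87/712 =-0.12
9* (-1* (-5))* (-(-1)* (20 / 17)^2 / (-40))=-450 / 289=-1.56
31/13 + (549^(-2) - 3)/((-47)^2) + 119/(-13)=-58601697818/8655332517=-6.77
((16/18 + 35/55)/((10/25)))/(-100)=-151/3960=-0.04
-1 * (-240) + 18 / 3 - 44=202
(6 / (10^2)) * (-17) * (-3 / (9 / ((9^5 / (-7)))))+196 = -935233 / 350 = -2672.09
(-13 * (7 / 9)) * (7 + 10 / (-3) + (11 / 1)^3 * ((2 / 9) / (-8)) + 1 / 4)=54145 / 162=334.23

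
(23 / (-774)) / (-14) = 23 / 10836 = 0.00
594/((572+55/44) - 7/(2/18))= 2376/2041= 1.16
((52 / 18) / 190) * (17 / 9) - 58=-446089 / 7695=-57.97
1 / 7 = 0.14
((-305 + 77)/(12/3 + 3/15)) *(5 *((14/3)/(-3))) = 3800/9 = 422.22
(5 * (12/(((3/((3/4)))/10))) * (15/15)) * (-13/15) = -130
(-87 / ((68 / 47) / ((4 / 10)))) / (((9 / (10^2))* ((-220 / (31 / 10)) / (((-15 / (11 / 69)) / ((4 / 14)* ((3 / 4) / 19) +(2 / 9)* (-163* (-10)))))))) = -120338001 / 123020942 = -0.98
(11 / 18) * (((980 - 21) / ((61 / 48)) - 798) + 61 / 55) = -141809 / 5490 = -25.83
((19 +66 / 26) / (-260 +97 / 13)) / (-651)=40 / 305319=0.00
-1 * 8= -8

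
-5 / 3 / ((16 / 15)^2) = -375 / 256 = -1.46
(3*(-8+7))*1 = -3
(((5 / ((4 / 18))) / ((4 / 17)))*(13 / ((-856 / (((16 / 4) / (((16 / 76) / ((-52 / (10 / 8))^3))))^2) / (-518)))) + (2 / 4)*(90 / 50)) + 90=941243036514865091199 / 668750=1407466222825966.49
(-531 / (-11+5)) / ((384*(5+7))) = 59 / 3072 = 0.02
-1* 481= -481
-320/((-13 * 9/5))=1600/117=13.68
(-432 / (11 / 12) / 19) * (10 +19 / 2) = -483.67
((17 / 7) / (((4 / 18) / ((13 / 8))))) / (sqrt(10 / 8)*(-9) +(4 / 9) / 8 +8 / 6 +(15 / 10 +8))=1449981*sqrt(5) / 314216 +125307 / 11222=21.48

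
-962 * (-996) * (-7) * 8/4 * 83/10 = -556686312/5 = -111337262.40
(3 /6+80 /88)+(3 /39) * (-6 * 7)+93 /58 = -905 /4147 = -0.22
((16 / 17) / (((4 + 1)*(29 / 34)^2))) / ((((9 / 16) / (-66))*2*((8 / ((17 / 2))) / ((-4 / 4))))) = 203456 / 12615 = 16.13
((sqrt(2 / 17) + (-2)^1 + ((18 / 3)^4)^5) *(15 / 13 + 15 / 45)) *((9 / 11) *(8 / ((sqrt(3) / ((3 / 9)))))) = 464 *sqrt(3) *(sqrt(34) + 62154693481070558) / 7293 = 6849302123360910.00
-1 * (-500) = 500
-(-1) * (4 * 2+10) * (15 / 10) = 27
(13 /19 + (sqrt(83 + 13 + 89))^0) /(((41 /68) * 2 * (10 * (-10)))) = -272 /19475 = -0.01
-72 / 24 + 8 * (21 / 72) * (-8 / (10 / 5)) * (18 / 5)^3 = -438.46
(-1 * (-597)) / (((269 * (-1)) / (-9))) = 5373 / 269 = 19.97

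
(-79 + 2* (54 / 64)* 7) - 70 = -2195 / 16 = -137.19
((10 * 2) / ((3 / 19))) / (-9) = -14.07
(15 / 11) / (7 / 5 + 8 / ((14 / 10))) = 175 / 913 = 0.19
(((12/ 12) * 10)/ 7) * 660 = 6600/ 7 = 942.86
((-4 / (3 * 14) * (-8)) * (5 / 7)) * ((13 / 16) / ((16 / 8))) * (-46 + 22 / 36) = -53105 / 5292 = -10.03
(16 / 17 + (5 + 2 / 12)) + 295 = 30713 / 102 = 301.11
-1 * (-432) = 432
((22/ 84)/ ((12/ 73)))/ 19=803/ 9576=0.08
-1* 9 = -9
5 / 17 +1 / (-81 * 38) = 15373 / 52326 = 0.29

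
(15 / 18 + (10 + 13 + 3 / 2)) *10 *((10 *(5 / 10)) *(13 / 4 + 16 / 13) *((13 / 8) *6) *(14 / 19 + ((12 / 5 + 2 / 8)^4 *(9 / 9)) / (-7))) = -31277719387 / 89600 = -349081.69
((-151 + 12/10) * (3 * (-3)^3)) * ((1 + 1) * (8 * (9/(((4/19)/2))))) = 82995192/5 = 16599038.40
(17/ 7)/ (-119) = -1/ 49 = -0.02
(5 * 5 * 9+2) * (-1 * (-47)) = 10669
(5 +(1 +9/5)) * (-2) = -15.60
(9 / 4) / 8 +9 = 9.28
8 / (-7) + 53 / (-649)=-5563 / 4543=-1.22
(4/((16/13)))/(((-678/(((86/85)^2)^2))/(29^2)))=-74755502666/17696011875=-4.22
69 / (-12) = -23 / 4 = -5.75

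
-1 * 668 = -668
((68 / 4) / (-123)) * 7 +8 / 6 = 15 / 41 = 0.37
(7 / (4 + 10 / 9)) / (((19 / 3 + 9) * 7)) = 27 / 2116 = 0.01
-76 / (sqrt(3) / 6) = -263.27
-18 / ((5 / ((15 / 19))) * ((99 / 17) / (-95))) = 510 / 11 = 46.36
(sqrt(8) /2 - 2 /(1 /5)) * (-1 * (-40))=-400+ 40 * sqrt(2)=-343.43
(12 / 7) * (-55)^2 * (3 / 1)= 15557.14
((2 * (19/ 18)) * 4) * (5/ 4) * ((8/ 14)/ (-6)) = -190/ 189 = -1.01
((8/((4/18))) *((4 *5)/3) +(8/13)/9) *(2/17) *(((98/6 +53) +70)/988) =308968/77571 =3.98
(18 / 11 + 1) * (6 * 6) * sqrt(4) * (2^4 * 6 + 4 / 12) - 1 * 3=201111 / 11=18282.82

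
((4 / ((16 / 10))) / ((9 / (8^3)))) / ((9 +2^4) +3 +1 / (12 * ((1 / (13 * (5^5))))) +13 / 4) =0.04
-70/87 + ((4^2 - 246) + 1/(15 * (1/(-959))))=-42737/145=-294.74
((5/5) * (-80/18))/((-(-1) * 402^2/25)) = -250/363609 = -0.00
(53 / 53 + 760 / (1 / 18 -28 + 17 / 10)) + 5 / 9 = -291266 / 10629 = -27.40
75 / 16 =4.69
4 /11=0.36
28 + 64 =92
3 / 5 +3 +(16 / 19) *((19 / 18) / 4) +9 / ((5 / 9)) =901 / 45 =20.02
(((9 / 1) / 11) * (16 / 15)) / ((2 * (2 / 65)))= 156 / 11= 14.18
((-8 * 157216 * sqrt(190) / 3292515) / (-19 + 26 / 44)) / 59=27670016 * sqrt(190) / 78674645925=0.00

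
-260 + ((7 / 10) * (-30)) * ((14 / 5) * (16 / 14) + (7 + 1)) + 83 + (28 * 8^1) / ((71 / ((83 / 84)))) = -435673 / 1065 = -409.08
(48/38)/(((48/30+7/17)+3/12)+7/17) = 2720/5757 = 0.47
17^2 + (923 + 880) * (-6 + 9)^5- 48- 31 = 438339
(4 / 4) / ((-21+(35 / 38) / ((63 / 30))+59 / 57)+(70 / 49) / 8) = -0.05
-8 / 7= -1.14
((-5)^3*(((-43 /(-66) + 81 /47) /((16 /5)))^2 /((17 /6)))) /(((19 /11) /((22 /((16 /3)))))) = -169602153125 /2922524672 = -58.03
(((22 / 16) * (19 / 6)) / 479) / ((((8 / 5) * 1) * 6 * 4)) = 1045 / 4414464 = 0.00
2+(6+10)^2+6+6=270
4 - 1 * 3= 1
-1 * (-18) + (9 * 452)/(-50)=-1584/25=-63.36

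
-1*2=-2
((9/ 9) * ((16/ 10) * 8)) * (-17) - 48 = -1328/ 5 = -265.60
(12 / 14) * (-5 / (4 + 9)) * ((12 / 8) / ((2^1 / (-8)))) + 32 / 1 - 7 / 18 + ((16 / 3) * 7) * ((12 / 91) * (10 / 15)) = 60395 / 1638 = 36.87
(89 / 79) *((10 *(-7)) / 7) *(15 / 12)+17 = 2.92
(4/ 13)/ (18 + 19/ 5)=20/ 1417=0.01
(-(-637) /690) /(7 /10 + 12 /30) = 637 /759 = 0.84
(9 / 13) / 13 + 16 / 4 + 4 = 1361 / 169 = 8.05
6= 6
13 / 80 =0.16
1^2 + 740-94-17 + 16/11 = 6946/11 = 631.45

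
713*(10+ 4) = 9982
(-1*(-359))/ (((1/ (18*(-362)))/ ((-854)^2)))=-1706048077104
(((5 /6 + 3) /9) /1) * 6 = 23 /9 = 2.56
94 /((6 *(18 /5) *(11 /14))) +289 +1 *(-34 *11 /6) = 68965 /297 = 232.21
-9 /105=-0.09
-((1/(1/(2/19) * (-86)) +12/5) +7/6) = -87389/24510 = -3.57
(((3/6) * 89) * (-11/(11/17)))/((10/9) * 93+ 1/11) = -49929/6826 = -7.31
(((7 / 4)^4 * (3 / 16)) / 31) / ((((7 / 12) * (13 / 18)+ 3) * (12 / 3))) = 194481 / 46917632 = 0.00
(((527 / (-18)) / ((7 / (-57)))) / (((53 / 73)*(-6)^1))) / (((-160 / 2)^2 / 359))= -262410691 / 85478400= -3.07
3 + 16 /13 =55 /13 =4.23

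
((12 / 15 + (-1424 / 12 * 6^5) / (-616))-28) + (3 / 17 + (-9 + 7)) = 9614281 / 6545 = 1468.95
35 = 35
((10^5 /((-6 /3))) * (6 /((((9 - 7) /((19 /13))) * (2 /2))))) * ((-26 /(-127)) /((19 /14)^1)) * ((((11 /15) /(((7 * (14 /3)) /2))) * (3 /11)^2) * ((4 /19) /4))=-1080000 /185801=-5.81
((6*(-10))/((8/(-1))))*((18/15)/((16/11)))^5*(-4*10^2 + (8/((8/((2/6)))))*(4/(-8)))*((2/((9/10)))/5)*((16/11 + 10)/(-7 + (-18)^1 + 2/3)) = 179385968223/747520000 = 239.97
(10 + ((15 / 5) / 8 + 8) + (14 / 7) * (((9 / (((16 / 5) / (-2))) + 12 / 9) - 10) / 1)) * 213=-17395 / 8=-2174.38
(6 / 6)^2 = 1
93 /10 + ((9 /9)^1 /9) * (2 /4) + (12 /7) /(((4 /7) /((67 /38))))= 25043 /1710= 14.65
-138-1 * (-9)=-129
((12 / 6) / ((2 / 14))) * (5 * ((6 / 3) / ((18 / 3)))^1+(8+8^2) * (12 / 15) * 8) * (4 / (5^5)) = 388472 / 46875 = 8.29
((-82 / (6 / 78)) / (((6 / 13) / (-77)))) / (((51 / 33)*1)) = 5868863 / 51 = 115075.75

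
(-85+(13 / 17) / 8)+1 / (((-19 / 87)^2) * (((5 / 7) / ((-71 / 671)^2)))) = -9347749879527 / 110525160680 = -84.58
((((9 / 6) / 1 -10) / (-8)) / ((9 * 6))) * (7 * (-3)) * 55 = -6545 / 288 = -22.73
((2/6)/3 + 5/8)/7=53/504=0.11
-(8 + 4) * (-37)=444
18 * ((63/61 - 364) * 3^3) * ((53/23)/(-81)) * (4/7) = 4023336/1403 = 2867.67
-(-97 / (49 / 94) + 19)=8187 / 49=167.08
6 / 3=2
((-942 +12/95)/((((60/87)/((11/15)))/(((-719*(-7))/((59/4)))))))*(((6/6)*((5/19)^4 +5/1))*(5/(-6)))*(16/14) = 1628898.67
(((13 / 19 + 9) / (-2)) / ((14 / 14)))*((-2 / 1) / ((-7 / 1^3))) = -1.38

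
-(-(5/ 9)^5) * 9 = 3125/ 6561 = 0.48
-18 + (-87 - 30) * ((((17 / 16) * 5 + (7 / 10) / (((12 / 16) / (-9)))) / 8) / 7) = -51741 / 4480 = -11.55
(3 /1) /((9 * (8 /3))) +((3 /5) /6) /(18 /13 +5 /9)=1603 /9080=0.18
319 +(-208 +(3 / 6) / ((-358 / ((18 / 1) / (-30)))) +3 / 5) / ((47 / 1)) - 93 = 37284271 / 168260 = 221.59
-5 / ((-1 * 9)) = 5 / 9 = 0.56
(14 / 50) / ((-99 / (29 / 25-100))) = 17297 / 61875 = 0.28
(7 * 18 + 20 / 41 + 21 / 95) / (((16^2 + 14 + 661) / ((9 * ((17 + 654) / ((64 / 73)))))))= 217571660757 / 232079680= 937.49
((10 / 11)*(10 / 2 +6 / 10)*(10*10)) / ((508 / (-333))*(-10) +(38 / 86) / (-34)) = 2726337600 / 81626963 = 33.40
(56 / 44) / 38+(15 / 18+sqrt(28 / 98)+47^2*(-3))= -8309171 / 1254+sqrt(14) / 7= -6625.60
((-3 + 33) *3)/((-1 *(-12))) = 15/2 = 7.50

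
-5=-5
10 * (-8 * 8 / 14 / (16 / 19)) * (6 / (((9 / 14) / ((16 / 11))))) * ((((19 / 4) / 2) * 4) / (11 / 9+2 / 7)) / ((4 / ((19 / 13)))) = -242592 / 143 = -1696.45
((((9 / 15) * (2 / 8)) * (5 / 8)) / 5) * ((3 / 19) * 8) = 9 / 380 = 0.02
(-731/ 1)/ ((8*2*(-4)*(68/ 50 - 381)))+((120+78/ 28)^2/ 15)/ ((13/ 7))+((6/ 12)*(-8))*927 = -3166.83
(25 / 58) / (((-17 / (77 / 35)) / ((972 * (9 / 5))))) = -48114 / 493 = -97.59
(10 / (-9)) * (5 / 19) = -50 / 171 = -0.29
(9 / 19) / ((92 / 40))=90 / 437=0.21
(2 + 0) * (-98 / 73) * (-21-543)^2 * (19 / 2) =-592294752 / 73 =-8113626.74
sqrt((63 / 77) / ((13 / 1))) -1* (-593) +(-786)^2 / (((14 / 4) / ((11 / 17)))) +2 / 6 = 114807.97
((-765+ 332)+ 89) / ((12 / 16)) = -1376 / 3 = -458.67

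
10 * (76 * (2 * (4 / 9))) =6080 / 9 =675.56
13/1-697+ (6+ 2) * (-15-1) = -812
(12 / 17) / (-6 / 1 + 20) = 6 / 119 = 0.05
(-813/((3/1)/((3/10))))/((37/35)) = -5691/74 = -76.91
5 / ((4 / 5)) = 25 / 4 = 6.25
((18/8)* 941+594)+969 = 14721/4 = 3680.25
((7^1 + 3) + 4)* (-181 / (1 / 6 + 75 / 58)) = -220458 / 127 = -1735.89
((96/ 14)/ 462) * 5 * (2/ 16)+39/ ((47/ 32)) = 672907/ 25333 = 26.56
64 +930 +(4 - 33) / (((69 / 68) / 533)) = -14238.99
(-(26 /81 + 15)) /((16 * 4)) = -0.24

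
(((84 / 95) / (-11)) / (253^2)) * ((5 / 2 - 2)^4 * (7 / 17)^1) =-147 / 4548479540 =-0.00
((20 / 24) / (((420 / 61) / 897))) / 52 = 1403 / 672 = 2.09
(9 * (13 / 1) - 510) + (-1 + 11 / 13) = -5111 / 13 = -393.15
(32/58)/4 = 4/29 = 0.14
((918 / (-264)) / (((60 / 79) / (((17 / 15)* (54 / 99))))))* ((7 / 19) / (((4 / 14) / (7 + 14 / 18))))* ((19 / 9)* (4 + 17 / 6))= -321072353 / 784080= -409.49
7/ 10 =0.70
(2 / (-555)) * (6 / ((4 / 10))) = -2 / 37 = -0.05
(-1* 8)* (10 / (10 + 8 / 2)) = -40 / 7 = -5.71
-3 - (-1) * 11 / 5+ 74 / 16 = 153 / 40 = 3.82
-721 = -721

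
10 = 10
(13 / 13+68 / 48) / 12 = 29 / 144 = 0.20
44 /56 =11 /14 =0.79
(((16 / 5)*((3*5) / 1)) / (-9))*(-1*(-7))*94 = -10528 / 3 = -3509.33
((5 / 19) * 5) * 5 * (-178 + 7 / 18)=-399625 / 342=-1168.49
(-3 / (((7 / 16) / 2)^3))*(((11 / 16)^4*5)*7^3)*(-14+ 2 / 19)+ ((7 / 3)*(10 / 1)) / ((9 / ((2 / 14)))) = 782708050 / 513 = 1525746.69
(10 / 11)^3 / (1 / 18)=18000 / 1331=13.52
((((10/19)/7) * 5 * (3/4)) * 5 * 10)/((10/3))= 1125/266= 4.23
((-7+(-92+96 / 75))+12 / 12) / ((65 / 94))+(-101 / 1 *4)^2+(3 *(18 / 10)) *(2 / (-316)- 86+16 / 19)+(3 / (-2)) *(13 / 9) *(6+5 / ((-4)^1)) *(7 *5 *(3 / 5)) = 162400.12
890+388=1278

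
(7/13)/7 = 1/13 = 0.08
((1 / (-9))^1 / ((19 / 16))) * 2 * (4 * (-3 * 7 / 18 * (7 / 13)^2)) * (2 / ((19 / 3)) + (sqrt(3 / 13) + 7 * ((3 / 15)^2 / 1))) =21952 * sqrt(39) / 1127061 + 6212416 / 41181075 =0.27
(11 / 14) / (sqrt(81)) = 11 / 126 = 0.09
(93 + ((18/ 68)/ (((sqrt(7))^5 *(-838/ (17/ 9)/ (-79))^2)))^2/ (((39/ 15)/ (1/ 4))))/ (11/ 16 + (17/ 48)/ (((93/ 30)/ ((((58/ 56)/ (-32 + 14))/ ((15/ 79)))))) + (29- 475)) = -402586558674845404207163/ 1927857689988146839628524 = -0.21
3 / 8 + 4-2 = 19 / 8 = 2.38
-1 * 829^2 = -687241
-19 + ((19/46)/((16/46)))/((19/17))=-287/16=-17.94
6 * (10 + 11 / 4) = 153 / 2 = 76.50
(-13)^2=169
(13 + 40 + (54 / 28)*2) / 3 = 398 / 21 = 18.95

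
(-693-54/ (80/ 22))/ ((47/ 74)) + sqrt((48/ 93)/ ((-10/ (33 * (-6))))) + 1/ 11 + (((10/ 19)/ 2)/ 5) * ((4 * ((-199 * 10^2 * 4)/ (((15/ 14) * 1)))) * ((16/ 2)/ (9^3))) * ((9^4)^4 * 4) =-124969197166032838145551/ 98230 + 12 * sqrt(1705)/ 155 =-1272210090257893085.94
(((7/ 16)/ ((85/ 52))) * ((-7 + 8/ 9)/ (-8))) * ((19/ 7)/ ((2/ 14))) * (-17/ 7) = -2717/ 288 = -9.43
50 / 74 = 25 / 37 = 0.68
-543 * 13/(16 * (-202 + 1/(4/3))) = 7059/3220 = 2.19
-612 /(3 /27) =-5508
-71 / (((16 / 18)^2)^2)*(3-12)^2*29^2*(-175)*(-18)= -49979275842825 / 2048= -24403943282.63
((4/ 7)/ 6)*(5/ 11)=10/ 231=0.04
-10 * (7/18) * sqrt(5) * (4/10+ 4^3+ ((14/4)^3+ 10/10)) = -30317 * sqrt(5)/72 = -941.54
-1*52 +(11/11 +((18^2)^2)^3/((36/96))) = 3084883683803085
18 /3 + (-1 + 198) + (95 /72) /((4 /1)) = 58559 /288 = 203.33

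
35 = 35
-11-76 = -87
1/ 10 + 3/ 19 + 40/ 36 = 2341/ 1710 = 1.37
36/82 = 18/41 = 0.44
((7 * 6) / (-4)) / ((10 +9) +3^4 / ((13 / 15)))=-273 / 2924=-0.09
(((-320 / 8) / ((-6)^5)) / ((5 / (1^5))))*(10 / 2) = 5 / 972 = 0.01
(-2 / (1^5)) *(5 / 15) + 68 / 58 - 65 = -5611 / 87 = -64.49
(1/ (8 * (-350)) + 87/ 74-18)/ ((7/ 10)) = -1743037/ 72520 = -24.04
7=7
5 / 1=5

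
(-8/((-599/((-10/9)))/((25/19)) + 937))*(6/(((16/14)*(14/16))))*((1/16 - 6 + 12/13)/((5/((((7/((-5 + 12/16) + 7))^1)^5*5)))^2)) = 4728569811173376000/2316808577635123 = 2040.98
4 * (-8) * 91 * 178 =-518336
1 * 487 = 487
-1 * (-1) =1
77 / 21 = 11 / 3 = 3.67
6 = 6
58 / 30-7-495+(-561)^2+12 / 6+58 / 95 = 17910742 / 57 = 314223.54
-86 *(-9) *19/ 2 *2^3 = 58824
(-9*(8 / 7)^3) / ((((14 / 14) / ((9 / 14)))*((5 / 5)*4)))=-5184 / 2401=-2.16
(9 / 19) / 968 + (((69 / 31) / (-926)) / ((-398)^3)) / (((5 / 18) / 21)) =2544995333187 / 5200808717813060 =0.00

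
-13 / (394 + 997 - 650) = -0.02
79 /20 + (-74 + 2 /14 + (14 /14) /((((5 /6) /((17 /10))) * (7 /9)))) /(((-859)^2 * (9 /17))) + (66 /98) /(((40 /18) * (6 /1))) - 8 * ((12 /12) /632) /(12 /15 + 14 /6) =965687567344669 /241646139894600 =4.00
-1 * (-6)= 6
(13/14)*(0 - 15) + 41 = 27.07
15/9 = 5/3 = 1.67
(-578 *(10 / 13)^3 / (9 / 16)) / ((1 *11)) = -9248000 / 217503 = -42.52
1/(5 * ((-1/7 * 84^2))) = -1/5040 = -0.00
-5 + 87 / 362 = -1723 / 362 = -4.76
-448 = -448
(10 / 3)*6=20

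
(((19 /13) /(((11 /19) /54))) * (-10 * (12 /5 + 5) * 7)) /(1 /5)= -50489460 /143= -353073.15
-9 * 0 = 0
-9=-9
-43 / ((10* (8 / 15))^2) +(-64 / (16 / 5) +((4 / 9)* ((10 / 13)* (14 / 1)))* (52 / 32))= -31643 / 2304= -13.73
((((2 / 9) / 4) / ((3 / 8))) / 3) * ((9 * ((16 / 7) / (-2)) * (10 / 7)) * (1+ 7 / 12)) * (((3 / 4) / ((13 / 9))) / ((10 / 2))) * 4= -304 / 637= -0.48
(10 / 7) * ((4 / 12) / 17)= 10 / 357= 0.03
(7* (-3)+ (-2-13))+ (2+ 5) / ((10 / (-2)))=-187 / 5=-37.40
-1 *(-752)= 752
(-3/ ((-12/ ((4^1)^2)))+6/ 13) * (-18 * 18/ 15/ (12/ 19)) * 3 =-29754/ 65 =-457.75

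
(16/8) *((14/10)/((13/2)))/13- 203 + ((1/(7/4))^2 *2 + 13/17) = -141867386/703885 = -201.55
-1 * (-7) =7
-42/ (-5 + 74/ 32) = 15.63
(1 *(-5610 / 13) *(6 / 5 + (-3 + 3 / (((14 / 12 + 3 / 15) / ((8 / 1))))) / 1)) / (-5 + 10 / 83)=11144078 / 7995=1393.88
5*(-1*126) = -630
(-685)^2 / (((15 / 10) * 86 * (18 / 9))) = 1818.70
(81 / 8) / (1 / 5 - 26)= -135 / 344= -0.39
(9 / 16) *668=1503 / 4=375.75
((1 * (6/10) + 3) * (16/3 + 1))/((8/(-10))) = -57/2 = -28.50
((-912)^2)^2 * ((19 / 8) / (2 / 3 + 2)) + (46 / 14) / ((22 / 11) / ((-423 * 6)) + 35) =191554413708507651 / 310898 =616132666368.09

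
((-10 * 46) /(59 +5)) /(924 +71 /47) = -5405 /695984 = -0.01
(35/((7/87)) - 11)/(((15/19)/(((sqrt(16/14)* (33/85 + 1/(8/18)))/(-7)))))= -1204372* sqrt(14)/20825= -216.39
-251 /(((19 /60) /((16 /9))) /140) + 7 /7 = -197276.19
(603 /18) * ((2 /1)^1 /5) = 67 /5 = 13.40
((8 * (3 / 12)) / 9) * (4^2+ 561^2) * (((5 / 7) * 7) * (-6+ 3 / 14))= -14163165 / 7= -2023309.29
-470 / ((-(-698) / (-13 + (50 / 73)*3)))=187765 / 25477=7.37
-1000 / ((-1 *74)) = 500 / 37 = 13.51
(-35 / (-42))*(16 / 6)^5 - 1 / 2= 163111 / 1458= 111.87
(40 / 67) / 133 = 40 / 8911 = 0.00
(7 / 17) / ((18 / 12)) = 14 / 51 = 0.27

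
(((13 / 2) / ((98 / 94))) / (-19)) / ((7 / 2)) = -611 / 6517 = -0.09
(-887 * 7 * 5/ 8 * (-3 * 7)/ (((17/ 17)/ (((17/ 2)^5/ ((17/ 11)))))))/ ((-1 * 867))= -690844385/ 256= -2698610.88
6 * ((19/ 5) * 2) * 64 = 14592/ 5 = 2918.40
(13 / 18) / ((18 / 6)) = 13 / 54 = 0.24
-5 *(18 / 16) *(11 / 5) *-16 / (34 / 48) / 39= 1584 / 221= 7.17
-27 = -27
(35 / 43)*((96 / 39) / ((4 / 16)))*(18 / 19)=80640 / 10621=7.59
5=5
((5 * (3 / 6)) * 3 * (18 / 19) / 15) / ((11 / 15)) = 135 / 209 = 0.65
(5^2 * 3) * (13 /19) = 975 /19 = 51.32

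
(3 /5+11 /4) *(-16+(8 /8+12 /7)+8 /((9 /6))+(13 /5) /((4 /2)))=-22.29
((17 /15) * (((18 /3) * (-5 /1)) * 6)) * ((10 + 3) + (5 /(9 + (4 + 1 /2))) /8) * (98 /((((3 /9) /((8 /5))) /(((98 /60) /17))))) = -27064072 /225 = -120284.76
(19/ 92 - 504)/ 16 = -46349/ 1472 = -31.49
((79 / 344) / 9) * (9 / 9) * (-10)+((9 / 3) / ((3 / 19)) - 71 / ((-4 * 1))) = 36.49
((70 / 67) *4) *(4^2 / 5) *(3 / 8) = 336 / 67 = 5.01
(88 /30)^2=1936 /225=8.60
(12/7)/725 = 0.00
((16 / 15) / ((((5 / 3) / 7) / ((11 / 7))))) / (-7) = -176 / 175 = -1.01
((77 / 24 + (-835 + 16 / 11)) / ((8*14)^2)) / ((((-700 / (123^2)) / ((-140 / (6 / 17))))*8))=-6264335593 / 88309760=-70.94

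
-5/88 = -0.06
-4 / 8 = -1 / 2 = -0.50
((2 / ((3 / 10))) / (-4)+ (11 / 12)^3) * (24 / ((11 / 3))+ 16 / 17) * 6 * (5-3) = -271075 / 3366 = -80.53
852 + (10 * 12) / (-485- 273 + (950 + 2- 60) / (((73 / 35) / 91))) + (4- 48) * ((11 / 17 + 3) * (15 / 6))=3558274404 / 7892777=450.83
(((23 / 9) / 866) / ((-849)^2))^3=12167 / 177307597759383851063013683784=0.00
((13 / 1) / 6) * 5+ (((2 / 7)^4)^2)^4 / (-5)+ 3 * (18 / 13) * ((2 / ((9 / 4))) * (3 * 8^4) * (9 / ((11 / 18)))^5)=2180499784569555395787660834405221138402864027 / 69368980732216488963164749231897890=31433354815.85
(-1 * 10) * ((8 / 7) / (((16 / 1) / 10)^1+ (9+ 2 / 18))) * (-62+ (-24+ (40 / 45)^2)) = 197200 / 2169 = 90.92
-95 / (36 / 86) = -4085 / 18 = -226.94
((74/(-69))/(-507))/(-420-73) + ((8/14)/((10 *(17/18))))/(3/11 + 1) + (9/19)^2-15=-22465890721354/1525377217455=-14.73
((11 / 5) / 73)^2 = 121 / 133225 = 0.00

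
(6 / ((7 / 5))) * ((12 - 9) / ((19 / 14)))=180 / 19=9.47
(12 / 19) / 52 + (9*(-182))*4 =-1618341 / 247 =-6551.99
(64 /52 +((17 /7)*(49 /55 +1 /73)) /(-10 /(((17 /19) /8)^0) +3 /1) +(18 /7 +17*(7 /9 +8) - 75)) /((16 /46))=20570529113 /92071980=223.42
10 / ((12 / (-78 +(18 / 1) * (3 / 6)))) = -115 / 2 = -57.50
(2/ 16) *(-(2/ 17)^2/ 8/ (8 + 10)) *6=-1/ 13872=-0.00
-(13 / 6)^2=-169 / 36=-4.69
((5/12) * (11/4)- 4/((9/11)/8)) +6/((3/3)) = -4603/144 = -31.97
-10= -10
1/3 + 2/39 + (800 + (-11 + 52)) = 10938/13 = 841.38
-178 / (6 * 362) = -89 / 1086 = -0.08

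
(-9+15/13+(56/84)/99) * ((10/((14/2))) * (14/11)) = -605360/42471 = -14.25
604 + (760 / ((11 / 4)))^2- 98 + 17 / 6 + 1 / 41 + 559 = 2305219453 / 29766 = 77444.72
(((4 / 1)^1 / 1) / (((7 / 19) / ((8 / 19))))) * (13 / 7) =416 / 49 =8.49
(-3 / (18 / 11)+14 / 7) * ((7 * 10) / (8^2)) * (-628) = -5495 / 48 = -114.48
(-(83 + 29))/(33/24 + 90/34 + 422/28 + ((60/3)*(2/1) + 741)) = -106624/761689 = -0.14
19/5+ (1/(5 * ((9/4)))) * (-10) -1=1.91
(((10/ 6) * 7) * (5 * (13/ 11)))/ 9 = 2275/ 297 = 7.66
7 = 7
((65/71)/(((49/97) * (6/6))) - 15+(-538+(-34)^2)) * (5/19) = 10520710/66101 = 159.16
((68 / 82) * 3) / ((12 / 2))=17 / 41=0.41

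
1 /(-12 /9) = -3 /4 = -0.75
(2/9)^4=16/6561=0.00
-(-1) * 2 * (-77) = -154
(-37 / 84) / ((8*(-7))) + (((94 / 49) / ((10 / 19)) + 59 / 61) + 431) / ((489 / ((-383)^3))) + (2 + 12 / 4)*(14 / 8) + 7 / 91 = -152154724119938741 / 3040171680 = -50048069.69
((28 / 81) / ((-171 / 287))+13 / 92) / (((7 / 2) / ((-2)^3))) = 2236996 / 2230011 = 1.00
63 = 63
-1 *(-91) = 91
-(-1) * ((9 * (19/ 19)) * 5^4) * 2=11250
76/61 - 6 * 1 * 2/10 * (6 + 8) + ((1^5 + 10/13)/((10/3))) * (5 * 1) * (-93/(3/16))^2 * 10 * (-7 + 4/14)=-1216691010904/27755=-43836822.59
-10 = -10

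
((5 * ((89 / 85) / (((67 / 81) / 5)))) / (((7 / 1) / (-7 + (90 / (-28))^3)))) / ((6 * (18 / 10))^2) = -1227454625 / 787604832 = -1.56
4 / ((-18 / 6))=-4 / 3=-1.33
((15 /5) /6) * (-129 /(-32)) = 2.02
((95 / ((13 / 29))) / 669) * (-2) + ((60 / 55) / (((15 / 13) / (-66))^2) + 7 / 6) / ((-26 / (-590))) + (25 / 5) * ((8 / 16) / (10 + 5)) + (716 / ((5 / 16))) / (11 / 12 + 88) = 289265975681 / 3569115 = 81046.98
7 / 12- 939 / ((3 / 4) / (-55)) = 826327 / 12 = 68860.58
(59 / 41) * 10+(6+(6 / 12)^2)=3385 / 164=20.64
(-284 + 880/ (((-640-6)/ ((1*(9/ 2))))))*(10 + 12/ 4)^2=-15837328/ 323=-49031.98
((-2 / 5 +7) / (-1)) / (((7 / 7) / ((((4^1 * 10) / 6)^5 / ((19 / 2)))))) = -14080000 / 1539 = -9148.80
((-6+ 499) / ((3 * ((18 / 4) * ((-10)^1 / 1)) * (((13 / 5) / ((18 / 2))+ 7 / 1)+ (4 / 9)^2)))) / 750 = -0.00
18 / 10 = 9 / 5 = 1.80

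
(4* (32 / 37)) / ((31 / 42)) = 5376 / 1147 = 4.69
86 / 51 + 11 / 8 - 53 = -20375 / 408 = -49.94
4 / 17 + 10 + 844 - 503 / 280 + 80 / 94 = 190898023 / 223720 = 853.29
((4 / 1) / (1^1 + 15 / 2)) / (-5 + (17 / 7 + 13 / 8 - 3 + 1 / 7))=-448 / 3621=-0.12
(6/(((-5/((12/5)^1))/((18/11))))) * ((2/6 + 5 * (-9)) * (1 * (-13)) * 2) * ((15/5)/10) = -2257632/1375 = -1641.91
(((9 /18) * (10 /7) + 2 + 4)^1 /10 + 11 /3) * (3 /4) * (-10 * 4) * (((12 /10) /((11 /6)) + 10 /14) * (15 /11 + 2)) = -17763589 /29645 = -599.21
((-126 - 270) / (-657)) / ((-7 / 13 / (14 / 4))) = -286 / 73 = -3.92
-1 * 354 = -354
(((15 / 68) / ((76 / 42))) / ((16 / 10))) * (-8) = -1575 / 2584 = -0.61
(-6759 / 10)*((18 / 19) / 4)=-60831 / 380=-160.08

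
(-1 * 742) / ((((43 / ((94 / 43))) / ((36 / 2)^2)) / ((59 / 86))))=-666651384 / 79507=-8384.81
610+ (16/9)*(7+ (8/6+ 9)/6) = 50666/81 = 625.51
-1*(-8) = 8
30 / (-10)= -3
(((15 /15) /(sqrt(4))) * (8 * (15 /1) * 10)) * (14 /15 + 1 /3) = 760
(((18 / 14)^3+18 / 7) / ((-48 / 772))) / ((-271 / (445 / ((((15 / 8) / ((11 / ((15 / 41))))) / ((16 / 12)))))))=11093456264 / 4182885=2652.11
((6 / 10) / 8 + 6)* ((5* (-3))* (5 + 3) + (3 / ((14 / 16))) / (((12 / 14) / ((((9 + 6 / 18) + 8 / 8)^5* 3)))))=85880163 / 10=8588016.30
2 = 2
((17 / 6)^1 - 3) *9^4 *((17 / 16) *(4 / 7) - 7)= 391473 / 56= 6990.59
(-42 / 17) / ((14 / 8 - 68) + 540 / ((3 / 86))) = -168 / 1048135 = -0.00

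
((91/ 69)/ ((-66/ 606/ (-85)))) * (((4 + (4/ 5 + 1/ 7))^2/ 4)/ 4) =668045209/ 425040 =1571.72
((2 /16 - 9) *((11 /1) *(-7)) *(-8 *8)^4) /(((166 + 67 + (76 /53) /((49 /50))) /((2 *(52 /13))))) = 238199540547584 /608901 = 391195843.90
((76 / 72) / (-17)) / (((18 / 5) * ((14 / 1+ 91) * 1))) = -19 / 115668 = -0.00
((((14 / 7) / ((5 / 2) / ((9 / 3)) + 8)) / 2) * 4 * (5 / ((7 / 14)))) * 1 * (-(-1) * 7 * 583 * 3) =55440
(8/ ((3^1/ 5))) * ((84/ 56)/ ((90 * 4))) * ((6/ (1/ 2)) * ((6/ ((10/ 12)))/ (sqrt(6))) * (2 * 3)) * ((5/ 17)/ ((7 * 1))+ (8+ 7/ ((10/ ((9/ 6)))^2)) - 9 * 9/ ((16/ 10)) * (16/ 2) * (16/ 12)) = -75941109 * sqrt(6)/ 29750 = -6252.67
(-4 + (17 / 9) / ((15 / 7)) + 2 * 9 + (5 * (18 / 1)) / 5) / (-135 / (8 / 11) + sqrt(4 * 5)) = -390632 / 2203945 - 568192 * sqrt(5) / 297532575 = -0.18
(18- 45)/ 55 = -27/ 55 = -0.49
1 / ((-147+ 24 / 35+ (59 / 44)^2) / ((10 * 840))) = -569184000 / 9792421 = -58.12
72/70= 36/35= 1.03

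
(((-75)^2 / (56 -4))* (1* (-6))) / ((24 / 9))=-50625 / 208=-243.39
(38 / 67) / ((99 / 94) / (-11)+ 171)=3572 / 1076355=0.00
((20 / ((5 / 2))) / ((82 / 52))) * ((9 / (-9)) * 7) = -1456 / 41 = -35.51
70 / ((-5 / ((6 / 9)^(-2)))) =-63 / 2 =-31.50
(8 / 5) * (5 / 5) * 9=72 / 5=14.40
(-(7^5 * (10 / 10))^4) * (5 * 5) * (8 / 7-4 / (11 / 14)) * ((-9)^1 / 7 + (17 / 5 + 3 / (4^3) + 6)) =2828057753423087226055 / 44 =64274039850524709683.07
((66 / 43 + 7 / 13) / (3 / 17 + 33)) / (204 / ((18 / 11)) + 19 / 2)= 19703 / 42299530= 0.00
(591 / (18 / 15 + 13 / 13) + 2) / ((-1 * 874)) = -2977 / 9614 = -0.31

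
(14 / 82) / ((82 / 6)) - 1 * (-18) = 30279 / 1681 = 18.01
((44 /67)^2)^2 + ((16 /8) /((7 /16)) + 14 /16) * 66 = 202925979553 /564231388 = 359.65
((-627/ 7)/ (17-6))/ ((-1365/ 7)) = 19/ 455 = 0.04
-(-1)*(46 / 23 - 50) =-48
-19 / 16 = -1.19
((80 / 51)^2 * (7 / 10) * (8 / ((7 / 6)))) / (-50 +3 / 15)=-51200 / 215883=-0.24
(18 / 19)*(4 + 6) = 180 / 19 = 9.47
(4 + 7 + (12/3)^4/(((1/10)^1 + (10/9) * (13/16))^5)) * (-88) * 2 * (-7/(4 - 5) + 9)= -4548898349771243776/6131066257801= -741942.45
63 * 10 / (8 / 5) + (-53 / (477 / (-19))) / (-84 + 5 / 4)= 4691621 / 11916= 393.72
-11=-11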